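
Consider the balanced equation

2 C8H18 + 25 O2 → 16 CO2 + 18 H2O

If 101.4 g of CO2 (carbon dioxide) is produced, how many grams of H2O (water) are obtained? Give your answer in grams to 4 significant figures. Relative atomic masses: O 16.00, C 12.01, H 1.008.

M(CO2) = 12.01 + 2(16.00) = 44.01 g/mol.
M(H2O) = 2(1.008) + 16.00 = 18.016 g/mol.
n(CO2) = 101.40 g / 44.01 g/mol = 2.3040 mol.
From the equation the CO2:H2O mole ratio is 16:18, so n(H2O) = 2.3040 × 18/16 = 2.5920 mol.
Mass of H2O = 2.5920 mol × 18.016 g/mol = 46.698 g.

46.70 g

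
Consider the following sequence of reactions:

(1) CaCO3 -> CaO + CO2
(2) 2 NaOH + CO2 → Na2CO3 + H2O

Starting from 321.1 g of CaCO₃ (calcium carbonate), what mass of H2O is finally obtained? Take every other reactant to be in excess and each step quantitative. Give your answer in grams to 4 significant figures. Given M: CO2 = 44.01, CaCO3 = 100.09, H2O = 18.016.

n(CaCO3) = 321.10 / 100.09 = 3.2081 mol.
Step 1 gives a 1:1 ratio of CaCO3 to CO2, so n(CO2) = 3.2081 mol.
In step 2 the CO2:H2O ratio is 1:1, so n(H2O) = 3.2081 mol.
Mass of H2O = 3.2081 × 18.016 = 57.797 g.

57.80 g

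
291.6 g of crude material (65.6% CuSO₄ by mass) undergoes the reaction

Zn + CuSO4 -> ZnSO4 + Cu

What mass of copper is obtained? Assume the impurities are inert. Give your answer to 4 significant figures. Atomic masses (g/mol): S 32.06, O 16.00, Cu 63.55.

76.16 g

Mass of pure CuSO4 = 291.6 g × 0.656 = 191.29 g.
M(CuSO4) = 63.55 + 32.06 + 4(16.00) = 159.61 g/mol.
M(Cu) = 63.55 g/mol.
n(CuSO4) = 191.29 g / 159.61 g/mol = 1.1985 mol.
From the equation the CuSO4:Cu mole ratio is 1:1, so n(Cu) = 1.1985 × 1/1 = 1.1985 mol.
Mass of Cu = 1.1985 mol × 63.55 g/mol = 76.163 g.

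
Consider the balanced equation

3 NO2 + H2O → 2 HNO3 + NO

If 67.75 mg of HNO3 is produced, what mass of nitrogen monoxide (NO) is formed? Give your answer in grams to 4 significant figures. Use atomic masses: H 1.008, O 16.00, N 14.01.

0.01613 g

M(HNO3) = 1.008 + 14.01 + 3(16.00) = 63.018 g/mol.
M(NO) = 14.01 + 16.00 = 30.01 g/mol.
Convert: 67.75 mg = 0.067750 g.
n(HNO3) = 0.067750 g / 63.018 g/mol = 0.0010751 mol.
From the equation the HNO3:NO mole ratio is 2:1, so n(NO) = 0.0010751 × 1/2 = 0.00053754 mol.
Mass of NO = 0.00053754 mol × 30.01 g/mol = 0.016132 g.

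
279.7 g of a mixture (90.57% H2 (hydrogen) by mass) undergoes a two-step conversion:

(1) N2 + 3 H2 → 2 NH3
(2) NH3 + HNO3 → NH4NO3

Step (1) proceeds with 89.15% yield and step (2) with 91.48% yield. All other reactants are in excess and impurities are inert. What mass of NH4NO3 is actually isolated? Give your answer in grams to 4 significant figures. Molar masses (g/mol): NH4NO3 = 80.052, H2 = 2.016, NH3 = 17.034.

5469 g

Pure H2 = 279.7 × 0.9057 = 253.32 g.
n(H2) = 253.32 / 2.016 = 125.66 mol.
Step 1 (H2:NH3 = 3:2): theoretical n(NH3) = 83.771 mol; at 89.15% yield, n(NH3) = 74.682 mol.
Step 2 (NH3:NH4NO3 = 1:1): theoretical n(NH4NO3) = 74.682 mol, so theoretical mass = 74.682 × 80.052 = 5978.4 g.
At 91.48% yield, actual mass of NH4NO3 = 5978.4 × 0.9148 = 5469.1 g.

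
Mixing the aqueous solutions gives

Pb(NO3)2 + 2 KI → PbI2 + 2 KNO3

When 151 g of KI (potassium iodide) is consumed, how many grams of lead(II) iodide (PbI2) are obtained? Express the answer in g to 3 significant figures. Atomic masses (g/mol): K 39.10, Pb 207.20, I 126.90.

210 g

M(KI) = 39.10 + 126.90 = 166.00 g/mol.
M(PbI2) = 207.20 + 2(126.90) = 461.00 g/mol.
n(KI) = 151.0 g / 166.00 g/mol = 0.9096 mol.
From the equation the KI:PbI2 mole ratio is 2:1, so n(PbI2) = 0.9096 × 1/2 = 0.4548 mol.
Mass of PbI2 = 0.4548 mol × 461.00 g/mol = 209.7 g.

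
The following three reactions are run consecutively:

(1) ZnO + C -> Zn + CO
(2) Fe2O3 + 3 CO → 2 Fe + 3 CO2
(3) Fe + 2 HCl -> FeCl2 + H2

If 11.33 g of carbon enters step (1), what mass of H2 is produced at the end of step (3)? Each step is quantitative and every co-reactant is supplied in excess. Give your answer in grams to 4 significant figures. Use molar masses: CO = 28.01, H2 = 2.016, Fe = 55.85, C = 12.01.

1.268 g

n(C) = 11.33 / 12.01 = 0.94338 mol.
Reaction (1): C→CO ratio 1:1 ⇒ n(CO) = 0.94338 mol.
Reaction (2): CO→Fe ratio 3:2 ⇒ n(Fe) = 0.62892 mol.
Reaction (3): Fe→H2 ratio 1:1 ⇒ n(H2) = 0.62892 mol.
Mass of H2 = 0.62892 × 2.016 = 1.2679 g.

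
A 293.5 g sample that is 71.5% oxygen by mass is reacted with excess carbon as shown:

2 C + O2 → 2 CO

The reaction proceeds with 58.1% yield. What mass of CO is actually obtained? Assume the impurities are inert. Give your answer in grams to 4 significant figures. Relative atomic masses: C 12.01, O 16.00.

Pure O2 available = 293.5 g × 0.715 = 209.85 g.
M(O2) = 2(16.00) = 32.00 g/mol.
M(CO) = 12.01 + 16.00 = 28.01 g/mol.
n(O2) = 209.85 g / 32.00 g/mol = 6.5579 mol.
From the equation the O2:CO mole ratio is 1:2, so n(CO) = 6.5579 × 2/1 = 13.116 mol.
Mass of CO = 13.116 mol × 28.01 g/mol = 367.37 g.
Actual mass collected = 367.37 g × 0.581 = 213.44 g.

213.4 g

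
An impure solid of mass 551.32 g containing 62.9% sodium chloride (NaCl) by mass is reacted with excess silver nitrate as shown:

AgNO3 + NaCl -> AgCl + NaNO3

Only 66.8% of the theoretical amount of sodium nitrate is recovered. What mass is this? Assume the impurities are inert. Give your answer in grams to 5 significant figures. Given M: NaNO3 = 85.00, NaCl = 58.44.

Pure NaCl available = 551.32 g × 0.629 = 346.780 g.
n(NaCl) = 346.780 g / 58.44 g/mol = 5.93395 mol.
From the equation the NaCl:NaNO3 mole ratio is 1:1, so n(NaNO3) = 5.93395 × 1/1 = 5.93395 mol.
Mass of NaNO3 = 5.93395 mol × 85.00 g/mol = 504.386 g.
Actual mass collected = 504.386 g × 0.668 = 336.930 g.

336.93 g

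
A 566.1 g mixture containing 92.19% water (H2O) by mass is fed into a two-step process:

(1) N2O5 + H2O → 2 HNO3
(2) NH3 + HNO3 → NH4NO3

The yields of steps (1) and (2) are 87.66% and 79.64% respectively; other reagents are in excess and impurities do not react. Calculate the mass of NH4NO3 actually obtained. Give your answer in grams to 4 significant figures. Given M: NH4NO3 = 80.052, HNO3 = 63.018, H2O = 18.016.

3238 g

Pure H2O = 566.1 × 0.9219 = 521.89 g.
n(H2O) = 521.89 / 18.016 = 28.968 mol.
Step 1 (H2O:HNO3 = 1:2): theoretical n(HNO3) = 57.936 mol; at 87.66% yield, n(HNO3) = 50.787 mol.
Step 2 (HNO3:NH4NO3 = 1:1): theoretical n(NH4NO3) = 50.787 mol, so theoretical mass = 50.787 × 80.052 = 4065.6 g.
At 79.64% yield, actual mass of NH4NO3 = 4065.6 × 0.7964 = 3237.8 g.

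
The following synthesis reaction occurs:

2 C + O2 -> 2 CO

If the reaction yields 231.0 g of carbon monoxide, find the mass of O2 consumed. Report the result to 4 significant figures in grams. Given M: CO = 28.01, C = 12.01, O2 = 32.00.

132.0 g

n(CO) = 231.00 g / 28.01 g/mol = 8.2471 mol.
From the equation the CO:O2 mole ratio is 2:1, so n(O2) = 8.2471 × 1/2 = 4.1235 mol.
Mass of O2 = 4.1235 mol × 32.00 g/mol = 131.95 g.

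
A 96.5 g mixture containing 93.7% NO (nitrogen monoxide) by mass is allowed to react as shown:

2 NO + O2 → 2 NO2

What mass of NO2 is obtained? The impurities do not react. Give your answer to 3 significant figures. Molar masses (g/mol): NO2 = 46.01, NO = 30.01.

Mass of pure NO = 96.5 g × 0.937 = 90.42 g.
n(NO) = 90.42 g / 30.01 g/mol = 3.013 mol.
From the equation the NO:NO2 mole ratio is 2:2, so n(NO2) = 3.013 × 2/2 = 3.013 mol.
Mass of NO2 = 3.013 mol × 46.01 g/mol = 138.6 g.

139 g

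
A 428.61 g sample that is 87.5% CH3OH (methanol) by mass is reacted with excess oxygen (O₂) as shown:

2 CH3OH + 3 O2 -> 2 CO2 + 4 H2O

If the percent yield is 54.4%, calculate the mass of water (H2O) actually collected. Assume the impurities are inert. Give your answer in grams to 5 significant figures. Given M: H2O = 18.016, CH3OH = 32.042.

229.42 g

Pure CH3OH available = 428.61 g × 0.875 = 375.034 g.
n(CH3OH) = 375.034 g / 32.042 g/mol = 11.7044 mol.
From the equation the CH3OH:H2O mole ratio is 2:4, so n(H2O) = 11.7044 × 4/2 = 23.4089 mol.
Mass of H2O = 23.4089 mol × 18.016 g/mol = 421.734 g.
Actual mass collected = 421.734 g × 0.544 = 229.424 g.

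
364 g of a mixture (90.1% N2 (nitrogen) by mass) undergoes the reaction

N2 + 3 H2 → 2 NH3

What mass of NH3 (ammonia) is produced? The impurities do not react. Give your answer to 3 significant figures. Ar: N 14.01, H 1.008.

399 g

Mass of pure N2 = 364 g × 0.901 = 328.0 g.
M(N2) = 2(14.01) = 28.02 g/mol.
M(NH3) = 14.01 + 3(1.008) = 17.034 g/mol.
n(N2) = 328.0 g / 28.02 g/mol = 11.70 mol.
From the equation the N2:NH3 mole ratio is 1:2, so n(NH3) = 11.70 × 2/1 = 23.41 mol.
Mass of NH3 = 23.41 mol × 17.034 g/mol = 398.8 g.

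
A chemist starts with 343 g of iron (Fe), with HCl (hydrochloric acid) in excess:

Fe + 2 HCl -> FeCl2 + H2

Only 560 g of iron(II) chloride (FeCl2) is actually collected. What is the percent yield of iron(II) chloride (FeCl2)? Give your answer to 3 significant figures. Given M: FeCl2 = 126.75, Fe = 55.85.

71.9 %

n(Fe) = 343.0 g / 55.85 g/mol = 6.141 mol.
From the equation the Fe:FeCl2 mole ratio is 1:1, so n(FeCl2) = 6.141 × 1/1 = 6.141 mol.
Mass of FeCl2 = 6.141 mol × 126.75 g/mol = 778.4 g.
This is the theoretical yield. Percent yield = 560 g / 778.4 g × 100% = 71.94%.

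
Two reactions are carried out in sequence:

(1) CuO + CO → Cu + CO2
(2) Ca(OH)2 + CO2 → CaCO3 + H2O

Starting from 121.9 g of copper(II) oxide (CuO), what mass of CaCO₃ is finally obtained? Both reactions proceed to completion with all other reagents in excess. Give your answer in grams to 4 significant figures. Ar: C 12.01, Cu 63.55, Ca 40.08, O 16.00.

M(CuO) = 63.55 + 16.00 = 79.55 g/mol.
M(CaCO3) = 40.08 + 12.01 + 3(16.00) = 100.09 g/mol.
n(CuO) = 121.90 / 79.55 = 1.5324 mol.
Step 1 gives a 1:1 ratio of CuO to CO2, so n(CO2) = 1.5324 mol.
In step 2 the CO2:CaCO3 ratio is 1:1, so n(CaCO3) = 1.5324 mol.
Mass of CaCO3 = 1.5324 × 100.09 = 153.37 g.

153.4 g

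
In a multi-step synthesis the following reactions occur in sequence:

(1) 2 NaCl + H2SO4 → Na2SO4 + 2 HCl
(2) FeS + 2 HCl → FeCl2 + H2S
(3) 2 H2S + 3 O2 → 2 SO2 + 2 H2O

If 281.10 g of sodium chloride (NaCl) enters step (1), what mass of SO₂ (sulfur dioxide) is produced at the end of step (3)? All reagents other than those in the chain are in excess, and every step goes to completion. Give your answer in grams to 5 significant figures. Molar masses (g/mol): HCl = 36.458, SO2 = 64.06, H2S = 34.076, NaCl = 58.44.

154.07 g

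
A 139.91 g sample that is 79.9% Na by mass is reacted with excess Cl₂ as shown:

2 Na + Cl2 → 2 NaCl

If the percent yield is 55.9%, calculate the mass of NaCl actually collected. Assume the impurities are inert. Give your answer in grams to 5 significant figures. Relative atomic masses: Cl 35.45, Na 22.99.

158.85 g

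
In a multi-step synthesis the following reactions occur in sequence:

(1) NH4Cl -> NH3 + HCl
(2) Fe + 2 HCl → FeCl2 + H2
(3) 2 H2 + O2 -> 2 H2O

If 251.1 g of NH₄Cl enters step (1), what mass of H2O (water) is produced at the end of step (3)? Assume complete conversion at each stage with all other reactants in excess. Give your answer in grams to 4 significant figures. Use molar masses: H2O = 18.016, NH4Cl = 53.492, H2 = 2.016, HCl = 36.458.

n(NH4Cl) = 251.1 / 53.492 = 4.6942 mol.
Reaction (1): NH4Cl→HCl ratio 1:1 ⇒ n(HCl) = 4.6942 mol.
Reaction (2): HCl→H2 ratio 2:1 ⇒ n(H2) = 2.3471 mol.
Reaction (3): H2→H2O ratio 2:2 ⇒ n(H2O) = 2.3471 mol.
Mass of H2O = 2.3471 × 18.016 = 42.285 g.

42.28 g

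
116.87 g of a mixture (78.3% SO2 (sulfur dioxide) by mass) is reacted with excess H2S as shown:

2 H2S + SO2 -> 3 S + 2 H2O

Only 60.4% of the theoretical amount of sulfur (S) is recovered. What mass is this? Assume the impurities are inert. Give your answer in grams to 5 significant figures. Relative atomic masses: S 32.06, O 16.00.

82.985 g

Pure SO2 available = 116.87 g × 0.783 = 91.5092 g.
M(SO2) = 32.06 + 2(16.00) = 64.06 g/mol.
M(S) = 32.06 g/mol.
n(SO2) = 91.5092 g / 64.06 g/mol = 1.42849 mol.
From the equation the SO2:S mole ratio is 1:3, so n(S) = 1.42849 × 3/1 = 4.28548 mol.
Mass of S = 4.28548 mol × 32.06 g/mol = 137.392 g.
Actual mass collected = 137.392 g × 0.604 = 82.9850 g.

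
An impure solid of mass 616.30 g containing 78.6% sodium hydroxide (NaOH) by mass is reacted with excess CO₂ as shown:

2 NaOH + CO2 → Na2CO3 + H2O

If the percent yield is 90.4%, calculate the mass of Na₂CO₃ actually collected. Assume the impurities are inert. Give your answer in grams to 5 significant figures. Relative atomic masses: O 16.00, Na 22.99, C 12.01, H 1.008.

580.20 g

Pure NaOH available = 616.30 g × 0.786 = 484.412 g.
M(NaOH) = 22.99 + 16.00 + 1.008 = 39.998 g/mol.
M(Na2CO3) = 2(22.99) + 12.01 + 3(16.00) = 105.99 g/mol.
n(NaOH) = 484.412 g / 39.998 g/mol = 12.1109 mol.
From the equation the NaOH:Na2CO3 mole ratio is 2:1, so n(Na2CO3) = 12.1109 × 1/2 = 6.05545 mol.
Mass of Na2CO3 = 6.05545 mol × 105.99 g/mol = 641.817 g.
Actual mass collected = 641.817 g × 0.904 = 580.203 g.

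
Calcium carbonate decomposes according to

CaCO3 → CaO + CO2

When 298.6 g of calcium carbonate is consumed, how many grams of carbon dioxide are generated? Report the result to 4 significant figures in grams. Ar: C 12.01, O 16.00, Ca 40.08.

131.3 g

M(CaCO3) = 40.08 + 12.01 + 3(16.00) = 100.09 g/mol.
M(CO2) = 12.01 + 2(16.00) = 44.01 g/mol.
n(CaCO3) = 298.60 g / 100.09 g/mol = 2.9833 mol.
From the equation the CaCO3:CO2 mole ratio is 1:1, so n(CO2) = 2.9833 × 1/1 = 2.9833 mol.
Mass of CO2 = 2.9833 mol × 44.01 g/mol = 131.30 g.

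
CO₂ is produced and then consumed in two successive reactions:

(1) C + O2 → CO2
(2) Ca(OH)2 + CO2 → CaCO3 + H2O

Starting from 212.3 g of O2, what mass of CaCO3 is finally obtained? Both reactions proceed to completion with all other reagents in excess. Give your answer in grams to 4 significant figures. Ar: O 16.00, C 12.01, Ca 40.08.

M(O2) = 2(16.00) = 32.00 g/mol.
M(CaCO3) = 40.08 + 12.01 + 3(16.00) = 100.09 g/mol.
n(O2) = 212.30 / 32.00 = 6.6344 mol.
Step 1 gives a 1:1 ratio of O2 to CO2, so n(CO2) = 6.6344 mol.
In step 2 the CO2:CaCO3 ratio is 1:1, so n(CaCO3) = 6.6344 mol.
Mass of CaCO3 = 6.6344 × 100.09 = 664.03 g.

664.0 g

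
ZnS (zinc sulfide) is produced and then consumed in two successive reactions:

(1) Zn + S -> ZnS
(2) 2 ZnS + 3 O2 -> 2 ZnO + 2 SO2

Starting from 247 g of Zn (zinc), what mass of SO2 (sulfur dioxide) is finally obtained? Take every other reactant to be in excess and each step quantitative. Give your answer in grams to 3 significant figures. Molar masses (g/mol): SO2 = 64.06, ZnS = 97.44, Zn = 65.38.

n(Zn) = 247.0 / 65.38 = 3.778 mol.
Step 1 gives a 1:1 ratio of Zn to ZnS, so n(ZnS) = 3.778 mol.
In step 2 the ZnS:SO2 ratio is 2:2, so n(SO2) = 3.778 mol.
Mass of SO2 = 3.778 × 64.06 = 242.0 g.

242 g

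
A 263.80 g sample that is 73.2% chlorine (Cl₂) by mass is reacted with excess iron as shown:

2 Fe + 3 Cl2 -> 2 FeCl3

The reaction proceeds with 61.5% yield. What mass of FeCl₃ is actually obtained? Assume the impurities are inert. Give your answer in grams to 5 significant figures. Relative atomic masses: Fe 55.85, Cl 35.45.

Pure Cl2 available = 263.80 g × 0.732 = 193.102 g.
M(Cl2) = 2(35.45) = 70.90 g/mol.
M(FeCl3) = 55.85 + 3(35.45) = 162.20 g/mol.
n(Cl2) = 193.102 g / 70.90 g/mol = 2.72358 mol.
From the equation the Cl2:FeCl3 mole ratio is 3:2, so n(FeCl3) = 2.72358 × 2/3 = 1.81572 mol.
Mass of FeCl3 = 1.81572 mol × 162.20 g/mol = 294.509 g.
Actual mass collected = 294.509 g × 0.615 = 181.123 g.

181.12 g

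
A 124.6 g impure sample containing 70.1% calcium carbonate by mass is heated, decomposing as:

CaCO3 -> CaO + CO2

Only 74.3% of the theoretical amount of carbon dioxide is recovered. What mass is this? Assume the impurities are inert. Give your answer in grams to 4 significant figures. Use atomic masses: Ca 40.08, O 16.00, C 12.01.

Pure CaCO3 available = 124.6 g × 0.701 = 87.345 g.
M(CaCO3) = 40.08 + 12.01 + 3(16.00) = 100.09 g/mol.
M(CO2) = 12.01 + 2(16.00) = 44.01 g/mol.
n(CaCO3) = 87.345 g / 100.09 g/mol = 0.87266 mol.
From the equation the CaCO3:CO2 mole ratio is 1:1, so n(CO2) = 0.87266 × 1/1 = 0.87266 mol.
Mass of CO2 = 0.87266 mol × 44.01 g/mol = 38.406 g.
Actual mass collected = 38.406 g × 0.743 = 28.536 g.

28.54 g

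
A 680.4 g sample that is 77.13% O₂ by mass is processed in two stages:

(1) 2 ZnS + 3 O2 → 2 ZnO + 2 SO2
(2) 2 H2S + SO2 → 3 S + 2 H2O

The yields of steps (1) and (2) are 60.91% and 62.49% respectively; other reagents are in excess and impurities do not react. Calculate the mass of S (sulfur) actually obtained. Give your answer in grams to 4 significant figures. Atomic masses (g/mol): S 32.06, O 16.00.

400.2 g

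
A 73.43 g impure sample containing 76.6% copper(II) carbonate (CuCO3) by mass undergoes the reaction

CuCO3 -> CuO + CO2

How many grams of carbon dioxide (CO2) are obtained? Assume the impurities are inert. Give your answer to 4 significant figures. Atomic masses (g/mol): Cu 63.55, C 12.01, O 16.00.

Mass of pure CuCO3 = 73.43 g × 0.766 = 56.247 g.
M(CuCO3) = 63.55 + 12.01 + 3(16.00) = 123.56 g/mol.
M(CO2) = 12.01 + 2(16.00) = 44.01 g/mol.
n(CuCO3) = 56.247 g / 123.56 g/mol = 0.45522 mol.
From the equation the CuCO3:CO2 mole ratio is 1:1, so n(CO2) = 0.45522 × 1/1 = 0.45522 mol.
Mass of CO2 = 0.45522 mol × 44.01 g/mol = 20.034 g.

20.03 g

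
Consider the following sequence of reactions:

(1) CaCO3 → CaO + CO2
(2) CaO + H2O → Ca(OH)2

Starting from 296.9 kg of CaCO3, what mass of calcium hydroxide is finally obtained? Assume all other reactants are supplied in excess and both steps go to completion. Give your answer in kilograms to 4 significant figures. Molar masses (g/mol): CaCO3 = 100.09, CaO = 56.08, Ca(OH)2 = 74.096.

219.8 kg

296.9 kg = 296900 g.
n(CaCO3) = 296900 / 100.09 = 2966.3 mol.
Step 1 gives a 1:1 ratio of CaCO3 to CaO, so n(CaO) = 2966.3 mol.
In step 2 the CaO:Ca(OH)2 ratio is 1:1, so n(Ca(OH)2) = 2966.3 mol.
Mass of Ca(OH)2 = 2966.3 × 74.096 = 219790 g = 219.8 kg.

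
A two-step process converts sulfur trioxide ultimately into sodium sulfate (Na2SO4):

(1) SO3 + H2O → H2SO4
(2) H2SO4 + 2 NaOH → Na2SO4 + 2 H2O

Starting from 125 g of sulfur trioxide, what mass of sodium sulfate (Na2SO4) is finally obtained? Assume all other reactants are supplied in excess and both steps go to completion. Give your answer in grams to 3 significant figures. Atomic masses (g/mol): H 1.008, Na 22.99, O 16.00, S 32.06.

M(SO3) = 32.06 + 3(16.00) = 80.06 g/mol.
M(Na2SO4) = 2(22.99) + 32.06 + 4(16.00) = 142.04 g/mol.
n(SO3) = 125.0 / 80.06 = 1.561 mol.
Step 1 gives a 1:1 ratio of SO3 to H2SO4, so n(H2SO4) = 1.561 mol.
In step 2 the H2SO4:Na2SO4 ratio is 1:1, so n(Na2SO4) = 1.561 mol.
Mass of Na2SO4 = 1.561 × 142.04 = 221.8 g.

222 g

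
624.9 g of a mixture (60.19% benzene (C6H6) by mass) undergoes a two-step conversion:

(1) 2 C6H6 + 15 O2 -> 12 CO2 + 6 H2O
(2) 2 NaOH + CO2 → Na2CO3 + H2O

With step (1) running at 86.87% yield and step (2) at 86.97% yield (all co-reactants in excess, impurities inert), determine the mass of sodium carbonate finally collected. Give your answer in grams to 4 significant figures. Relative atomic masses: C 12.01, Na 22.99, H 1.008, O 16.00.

Pure C6H6 = 624.9 × 0.6019 = 376.13 g.
M(C6H6) = 6(12.01) + 6(1.008) = 78.108 g/mol.
M(Na2CO3) = 2(22.99) + 12.01 + 3(16.00) = 105.99 g/mol.
n(C6H6) = 376.13 / 78.108 = 4.8155 mol.
Step 1 (C6H6:CO2 = 2:12): theoretical n(CO2) = 28.893 mol; at 86.87% yield, n(CO2) = 25.099 mol.
Step 2 (CO2:Na2CO3 = 1:1): theoretical n(Na2CO3) = 25.099 mol, so theoretical mass = 25.099 × 105.99 = 2660.3 g.
At 86.97% yield, actual mass of Na2CO3 = 2660.3 × 0.8697 = 2313.6 g.

2314 g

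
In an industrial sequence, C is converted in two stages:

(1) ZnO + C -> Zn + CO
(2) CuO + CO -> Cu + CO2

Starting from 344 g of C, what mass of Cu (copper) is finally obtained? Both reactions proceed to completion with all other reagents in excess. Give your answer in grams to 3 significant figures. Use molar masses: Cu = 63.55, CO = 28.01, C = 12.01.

1820 g

n(C) = 344.0 / 12.01 = 28.64 mol.
Step 1 gives a 1:1 ratio of C to CO, so n(CO) = 28.64 mol.
In step 2 the CO:Cu ratio is 1:1, so n(Cu) = 28.64 mol.
Mass of Cu = 28.64 × 63.55 = 1820 g.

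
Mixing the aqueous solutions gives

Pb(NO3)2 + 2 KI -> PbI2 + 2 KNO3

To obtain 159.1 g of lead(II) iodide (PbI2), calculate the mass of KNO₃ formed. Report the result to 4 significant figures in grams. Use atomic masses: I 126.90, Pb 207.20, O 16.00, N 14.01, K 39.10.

M(PbI2) = 207.20 + 2(126.90) = 461.00 g/mol.
M(KNO3) = 39.10 + 14.01 + 3(16.00) = 101.11 g/mol.
n(PbI2) = 159.10 g / 461.00 g/mol = 0.34512 mol.
From the equation the PbI2:KNO3 mole ratio is 1:2, so n(KNO3) = 0.34512 × 2/1 = 0.69024 mol.
Mass of KNO3 = 0.69024 mol × 101.11 g/mol = 69.790 g.

69.79 g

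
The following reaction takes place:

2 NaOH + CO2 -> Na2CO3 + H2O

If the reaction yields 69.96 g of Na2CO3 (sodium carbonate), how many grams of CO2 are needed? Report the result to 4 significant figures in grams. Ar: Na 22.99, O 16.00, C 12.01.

29.05 g

M(Na2CO3) = 2(22.99) + 12.01 + 3(16.00) = 105.99 g/mol.
M(CO2) = 12.01 + 2(16.00) = 44.01 g/mol.
n(Na2CO3) = 69.960 g / 105.99 g/mol = 0.66006 mol.
From the equation the Na2CO3:CO2 mole ratio is 1:1, so n(CO2) = 0.66006 × 1/1 = 0.66006 mol.
Mass of CO2 = 0.66006 mol × 44.01 g/mol = 29.049 g.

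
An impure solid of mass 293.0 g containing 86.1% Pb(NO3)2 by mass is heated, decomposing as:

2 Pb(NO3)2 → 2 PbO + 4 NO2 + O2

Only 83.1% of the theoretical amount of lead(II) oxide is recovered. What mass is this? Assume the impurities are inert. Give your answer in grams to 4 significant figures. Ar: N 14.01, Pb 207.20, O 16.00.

141.3 g

Pure Pb(NO3)2 available = 293.0 g × 0.861 = 252.27 g.
M(Pb(NO3)2) = 207.20 + 2(14.01) + 6(16.00) = 331.22 g/mol.
M(PbO) = 207.20 + 16.00 = 223.20 g/mol.
n(Pb(NO3)2) = 252.27 g / 331.22 g/mol = 0.76165 mol.
From the equation the Pb(NO3)2:PbO mole ratio is 2:2, so n(PbO) = 0.76165 × 2/2 = 0.76165 mol.
Mass of PbO = 0.76165 mol × 223.20 g/mol = 170.00 g.
Actual mass collected = 170.00 g × 0.831 = 141.27 g.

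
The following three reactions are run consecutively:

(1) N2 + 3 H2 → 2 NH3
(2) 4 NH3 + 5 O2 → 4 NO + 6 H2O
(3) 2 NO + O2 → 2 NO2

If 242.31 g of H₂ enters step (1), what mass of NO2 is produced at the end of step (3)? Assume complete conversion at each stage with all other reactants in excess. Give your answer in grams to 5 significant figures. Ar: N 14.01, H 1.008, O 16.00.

M(H2) = 2(1.008) = 2.016 g/mol.
M(NO2) = 14.01 + 2(16.00) = 46.01 g/mol.
n(H2) = 242.31 / 2.016 = 120.193 mol.
Reaction (1): H2→NH3 ratio 3:2 ⇒ n(NH3) = 80.1290 mol.
Reaction (2): NH3→NO ratio 4:4 ⇒ n(NO) = 80.1290 mol.
Reaction (3): NO→NO2 ratio 2:2 ⇒ n(NO2) = 80.1290 mol.
Mass of NO2 = 80.1290 × 46.01 = 3686.73 g.

3686.7 g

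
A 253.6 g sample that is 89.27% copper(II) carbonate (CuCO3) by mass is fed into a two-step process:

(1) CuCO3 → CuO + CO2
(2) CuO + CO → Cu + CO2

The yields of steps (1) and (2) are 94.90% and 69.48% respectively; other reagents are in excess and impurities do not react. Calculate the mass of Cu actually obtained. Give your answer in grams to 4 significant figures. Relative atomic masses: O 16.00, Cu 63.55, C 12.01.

76.77 g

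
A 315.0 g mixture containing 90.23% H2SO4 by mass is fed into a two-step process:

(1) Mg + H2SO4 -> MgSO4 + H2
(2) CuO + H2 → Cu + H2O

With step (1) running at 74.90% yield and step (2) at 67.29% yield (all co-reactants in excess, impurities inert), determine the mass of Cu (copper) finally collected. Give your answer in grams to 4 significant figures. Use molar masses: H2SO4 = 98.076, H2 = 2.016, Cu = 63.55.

92.82 g

Pure H2SO4 = 315.0 × 0.9023 = 284.22 g.
n(H2SO4) = 284.22 / 98.076 = 2.8980 mol.
Step 1 (H2SO4:H2 = 1:1): theoretical n(H2) = 2.8980 mol; at 74.90% yield, n(H2) = 2.1706 mol.
Step 2 (H2:Cu = 1:1): theoretical n(Cu) = 2.1706 mol, so theoretical mass = 2.1706 × 63.55 = 137.94 g.
At 67.29% yield, actual mass of Cu = 137.94 × 0.6729 = 92.821 g.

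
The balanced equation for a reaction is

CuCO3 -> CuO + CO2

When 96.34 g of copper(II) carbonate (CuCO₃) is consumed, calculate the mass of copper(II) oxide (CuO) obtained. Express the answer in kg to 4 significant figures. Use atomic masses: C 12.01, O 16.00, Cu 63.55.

M(CuCO3) = 63.55 + 12.01 + 3(16.00) = 123.56 g/mol.
M(CuO) = 63.55 + 16.00 = 79.55 g/mol.
n(CuCO3) = 96.340 g / 123.56 g/mol = 0.77970 mol.
From the equation the CuCO3:CuO mole ratio is 1:1, so n(CuO) = 0.77970 × 1/1 = 0.77970 mol.
Mass of CuO = 0.77970 mol × 79.55 g/mol = 62.025 g.
Converting to kg: 62.025 g = 0.06203 kg.

0.06203 kg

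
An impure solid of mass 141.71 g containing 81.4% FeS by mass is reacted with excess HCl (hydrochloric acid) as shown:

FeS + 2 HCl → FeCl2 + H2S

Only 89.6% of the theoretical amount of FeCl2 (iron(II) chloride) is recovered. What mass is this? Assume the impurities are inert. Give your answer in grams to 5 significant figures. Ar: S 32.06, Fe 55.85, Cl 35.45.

149.02 g

Pure FeS available = 141.71 g × 0.814 = 115.352 g.
M(FeS) = 55.85 + 32.06 = 87.91 g/mol.
M(FeCl2) = 55.85 + 2(35.45) = 126.75 g/mol.
n(FeS) = 115.352 g / 87.91 g/mol = 1.31216 mol.
From the equation the FeS:FeCl2 mole ratio is 1:1, so n(FeCl2) = 1.31216 × 1/1 = 1.31216 mol.
Mass of FeCl2 = 1.31216 mol × 126.75 g/mol = 166.316 g.
Actual mass collected = 166.316 g × 0.896 = 149.019 g.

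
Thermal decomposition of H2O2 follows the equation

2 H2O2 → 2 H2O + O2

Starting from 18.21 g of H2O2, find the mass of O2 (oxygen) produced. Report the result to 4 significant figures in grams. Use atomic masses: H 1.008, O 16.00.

M(H2O2) = 2(1.008) + 2(16.00) = 34.016 g/mol.
M(O2) = 2(16.00) = 32.00 g/mol.
n(H2O2) = 18.210 g / 34.016 g/mol = 0.53534 mol.
From the equation the H2O2:O2 mole ratio is 2:1, so n(O2) = 0.53534 × 1/2 = 0.26767 mol.
Mass of O2 = 0.26767 mol × 32.00 g/mol = 8.5654 g.

8.565 g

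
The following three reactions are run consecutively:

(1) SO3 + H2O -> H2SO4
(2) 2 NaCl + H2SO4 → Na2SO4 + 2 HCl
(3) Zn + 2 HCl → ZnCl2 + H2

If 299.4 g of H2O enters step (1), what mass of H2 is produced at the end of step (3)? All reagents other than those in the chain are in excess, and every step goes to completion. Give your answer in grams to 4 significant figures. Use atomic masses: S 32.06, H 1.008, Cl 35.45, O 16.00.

33.50 g

M(H2O) = 2(1.008) + 16.00 = 18.016 g/mol.
M(H2) = 2(1.008) = 2.016 g/mol.
n(H2O) = 299.4 / 18.016 = 16.619 mol.
Reaction (1): H2O→H2SO4 ratio 1:1 ⇒ n(H2SO4) = 16.619 mol.
Reaction (2): H2SO4→HCl ratio 1:2 ⇒ n(HCl) = 33.237 mol.
Reaction (3): HCl→H2 ratio 2:1 ⇒ n(H2) = 16.619 mol.
Mass of H2 = 16.619 × 2.016 = 33.503 g.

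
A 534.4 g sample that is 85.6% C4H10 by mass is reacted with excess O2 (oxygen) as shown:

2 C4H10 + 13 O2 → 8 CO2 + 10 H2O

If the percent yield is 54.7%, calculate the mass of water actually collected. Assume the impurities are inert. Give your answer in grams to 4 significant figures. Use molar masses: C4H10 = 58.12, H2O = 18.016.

387.8 g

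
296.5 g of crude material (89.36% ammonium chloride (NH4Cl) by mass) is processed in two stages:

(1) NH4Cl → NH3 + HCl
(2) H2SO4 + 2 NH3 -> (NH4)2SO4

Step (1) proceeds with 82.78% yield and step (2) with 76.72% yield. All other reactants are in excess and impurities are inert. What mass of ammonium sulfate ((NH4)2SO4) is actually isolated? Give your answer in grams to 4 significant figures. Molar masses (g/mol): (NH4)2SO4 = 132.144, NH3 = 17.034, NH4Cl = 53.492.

207.8 g

Pure NH4Cl = 296.5 × 0.8936 = 264.95 g.
n(NH4Cl) = 264.95 / 53.492 = 4.9531 mol.
Step 1 (NH4Cl:NH3 = 1:1): theoretical n(NH3) = 4.9531 mol; at 82.78% yield, n(NH3) = 4.1002 mol.
Step 2 (NH3:(NH4)2SO4 = 2:1): theoretical n((NH4)2SO4) = 2.0501 mol, so theoretical mass = 2.0501 × 132.144 = 270.91 g.
At 76.72% yield, actual mass of (NH4)2SO4 = 270.91 × 0.7672 = 207.84 g.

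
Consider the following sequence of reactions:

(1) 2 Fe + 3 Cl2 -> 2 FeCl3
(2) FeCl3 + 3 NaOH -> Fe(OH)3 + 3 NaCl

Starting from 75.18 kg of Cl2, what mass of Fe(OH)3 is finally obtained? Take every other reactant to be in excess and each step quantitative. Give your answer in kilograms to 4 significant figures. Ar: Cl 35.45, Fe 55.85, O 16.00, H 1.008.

75.55 kg

M(Cl2) = 2(35.45) = 70.90 g/mol.
M(Fe(OH)3) = 55.85 + 3(16.00) + 3(1.008) = 106.874 g/mol.
75.18 kg = 75180 g.
n(Cl2) = 75180 / 70.90 = 1060.4 mol.
Step 1 gives a 3:2 ratio of Cl2 to FeCl3, so n(FeCl3) = 706.91 mol.
In step 2 the FeCl3:Fe(OH)3 ratio is 1:1, so n(Fe(OH)3) = 706.91 mol.
Mass of Fe(OH)3 = 706.91 × 106.874 = 75550 g = 75.55 kg.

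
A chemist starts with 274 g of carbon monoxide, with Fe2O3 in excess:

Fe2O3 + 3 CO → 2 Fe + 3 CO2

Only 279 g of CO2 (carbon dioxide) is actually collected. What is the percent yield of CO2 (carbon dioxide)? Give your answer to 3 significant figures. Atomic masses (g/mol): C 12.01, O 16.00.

64.8 %

M(CO) = 12.01 + 16.00 = 28.01 g/mol.
M(CO2) = 12.01 + 2(16.00) = 44.01 g/mol.
n(CO) = 274.0 g / 28.01 g/mol = 9.782 mol.
From the equation the CO:CO2 mole ratio is 3:3, so n(CO2) = 9.782 × 3/3 = 9.782 mol.
Mass of CO2 = 9.782 mol × 44.01 g/mol = 430.5 g.
This is the theoretical yield. Percent yield = 279 g / 430.5 g × 100% = 64.81%.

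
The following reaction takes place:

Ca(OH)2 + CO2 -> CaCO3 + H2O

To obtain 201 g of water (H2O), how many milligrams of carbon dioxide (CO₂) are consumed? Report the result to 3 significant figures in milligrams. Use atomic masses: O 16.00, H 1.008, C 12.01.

491000 mg

M(H2O) = 2(1.008) + 16.00 = 18.016 g/mol.
M(CO2) = 12.01 + 2(16.00) = 44.01 g/mol.
n(H2O) = 201.0 g / 18.016 g/mol = 11.16 mol.
From the equation the H2O:CO2 mole ratio is 1:1, so n(CO2) = 11.16 × 1/1 = 11.16 mol.
Mass of CO2 = 11.16 mol × 44.01 g/mol = 491.0 g.
Converting to mg: 491.0 g = 491000 mg.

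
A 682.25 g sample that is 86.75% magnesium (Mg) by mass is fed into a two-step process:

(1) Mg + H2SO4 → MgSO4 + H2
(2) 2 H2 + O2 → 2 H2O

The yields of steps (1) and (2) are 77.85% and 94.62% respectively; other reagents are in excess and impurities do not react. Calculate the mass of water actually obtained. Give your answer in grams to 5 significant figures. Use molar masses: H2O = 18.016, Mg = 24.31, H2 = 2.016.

323.09 g

Pure Mg = 682.25 × 0.8675 = 591.852 g.
n(Mg) = 591.852 / 24.31 = 24.3460 mol.
Step 1 (Mg:H2 = 1:1): theoretical n(H2) = 24.3460 mol; at 77.85% yield, n(H2) = 18.9534 mol.
Step 2 (H2:H2O = 2:2): theoretical n(H2O) = 18.9534 mol, so theoretical mass = 18.9534 × 18.016 = 341.464 g.
At 94.62% yield, actual mass of H2O = 341.464 × 0.9462 = 323.093 g.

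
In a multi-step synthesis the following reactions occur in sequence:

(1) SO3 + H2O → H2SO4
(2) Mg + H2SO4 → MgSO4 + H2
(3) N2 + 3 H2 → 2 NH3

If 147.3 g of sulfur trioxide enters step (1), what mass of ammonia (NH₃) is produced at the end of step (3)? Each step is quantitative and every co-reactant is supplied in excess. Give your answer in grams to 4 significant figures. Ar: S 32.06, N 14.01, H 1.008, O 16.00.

M(SO3) = 32.06 + 3(16.00) = 80.06 g/mol.
M(NH3) = 14.01 + 3(1.008) = 17.034 g/mol.
n(SO3) = 147.3 / 80.06 = 1.8399 mol.
Reaction (1): SO3→H2SO4 ratio 1:1 ⇒ n(H2SO4) = 1.8399 mol.
Reaction (2): H2SO4→H2 ratio 1:1 ⇒ n(H2) = 1.8399 mol.
Reaction (3): H2→NH3 ratio 3:2 ⇒ n(NH3) = 1.2266 mol.
Mass of NH3 = 1.2266 × 17.034 = 20.894 g.

20.89 g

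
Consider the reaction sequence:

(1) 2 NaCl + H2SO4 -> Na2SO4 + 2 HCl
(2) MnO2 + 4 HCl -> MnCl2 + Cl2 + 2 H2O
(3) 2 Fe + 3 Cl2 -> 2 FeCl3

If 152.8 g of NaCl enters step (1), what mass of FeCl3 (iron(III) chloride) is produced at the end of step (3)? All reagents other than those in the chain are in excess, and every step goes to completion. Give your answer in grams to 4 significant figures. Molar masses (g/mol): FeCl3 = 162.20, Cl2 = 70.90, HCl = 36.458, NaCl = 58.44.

n(NaCl) = 152.8 / 58.44 = 2.6146 mol.
Reaction (1): NaCl→HCl ratio 2:2 ⇒ n(HCl) = 2.6146 mol.
Reaction (2): HCl→Cl2 ratio 4:1 ⇒ n(Cl2) = 0.65366 mol.
Reaction (3): Cl2→FeCl3 ratio 3:2 ⇒ n(FeCl3) = 0.43577 mol.
Mass of FeCl3 = 0.43577 × 162.20 = 70.683 g.

70.68 g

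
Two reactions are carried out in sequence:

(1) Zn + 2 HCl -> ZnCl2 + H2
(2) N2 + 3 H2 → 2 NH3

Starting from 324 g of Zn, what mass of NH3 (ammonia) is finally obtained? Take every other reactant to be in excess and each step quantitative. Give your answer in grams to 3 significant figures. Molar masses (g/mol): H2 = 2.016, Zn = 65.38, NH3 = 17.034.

n(Zn) = 324.0 / 65.38 = 4.956 mol.
Step 1 gives a 1:1 ratio of Zn to H2, so n(H2) = 4.956 mol.
In step 2 the H2:NH3 ratio is 3:2, so n(NH3) = 3.304 mol.
Mass of NH3 = 3.304 × 17.034 = 56.28 g.

56.3 g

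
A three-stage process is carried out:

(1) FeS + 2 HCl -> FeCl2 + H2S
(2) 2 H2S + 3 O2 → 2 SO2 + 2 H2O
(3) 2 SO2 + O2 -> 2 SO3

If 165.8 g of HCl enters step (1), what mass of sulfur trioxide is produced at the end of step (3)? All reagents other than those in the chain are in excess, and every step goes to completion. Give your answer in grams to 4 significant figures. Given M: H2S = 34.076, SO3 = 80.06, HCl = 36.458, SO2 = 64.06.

n(HCl) = 165.8 / 36.458 = 4.5477 mol.
Reaction (1): HCl→H2S ratio 2:1 ⇒ n(H2S) = 2.2738 mol.
Reaction (2): H2S→SO2 ratio 2:2 ⇒ n(SO2) = 2.2738 mol.
Reaction (3): SO2→SO3 ratio 2:2 ⇒ n(SO3) = 2.2738 mol.
Mass of SO3 = 2.2738 × 80.06 = 182.04 g.

182.0 g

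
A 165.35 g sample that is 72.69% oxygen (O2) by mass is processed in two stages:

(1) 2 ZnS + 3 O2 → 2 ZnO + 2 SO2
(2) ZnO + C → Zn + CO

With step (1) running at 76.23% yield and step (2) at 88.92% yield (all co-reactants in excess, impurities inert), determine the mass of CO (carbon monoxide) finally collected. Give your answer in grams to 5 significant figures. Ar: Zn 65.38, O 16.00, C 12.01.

Pure O2 = 165.35 × 0.7269 = 120.193 g.
M(O2) = 2(16.00) = 32.00 g/mol.
M(CO) = 12.01 + 16.00 = 28.01 g/mol.
n(O2) = 120.193 / 32.00 = 3.75603 mol.
Step 1 (O2:ZnO = 3:2): theoretical n(ZnO) = 2.50402 mol; at 76.23% yield, n(ZnO) = 1.90881 mol.
Step 2 (ZnO:CO = 1:1): theoretical n(CO) = 1.90881 mol, so theoretical mass = 1.90881 × 28.01 = 53.4659 g.
At 88.92% yield, actual mass of CO = 53.4659 × 0.8892 = 47.5419 g.

47.542 g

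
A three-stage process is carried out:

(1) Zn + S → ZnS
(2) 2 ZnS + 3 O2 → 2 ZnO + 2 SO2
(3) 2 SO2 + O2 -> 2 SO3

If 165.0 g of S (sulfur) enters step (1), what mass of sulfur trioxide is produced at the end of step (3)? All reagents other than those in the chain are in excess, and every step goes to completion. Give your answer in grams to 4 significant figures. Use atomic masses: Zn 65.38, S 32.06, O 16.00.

412.0 g

M(S) = 32.06 g/mol.
M(SO3) = 32.06 + 3(16.00) = 80.06 g/mol.
n(S) = 165.0 / 32.06 = 5.1466 mol.
Reaction (1): S→ZnS ratio 1:1 ⇒ n(ZnS) = 5.1466 mol.
Reaction (2): ZnS→SO2 ratio 2:2 ⇒ n(SO2) = 5.1466 mol.
Reaction (3): SO2→SO3 ratio 2:2 ⇒ n(SO3) = 5.1466 mol.
Mass of SO3 = 5.1466 × 80.06 = 412.04 g.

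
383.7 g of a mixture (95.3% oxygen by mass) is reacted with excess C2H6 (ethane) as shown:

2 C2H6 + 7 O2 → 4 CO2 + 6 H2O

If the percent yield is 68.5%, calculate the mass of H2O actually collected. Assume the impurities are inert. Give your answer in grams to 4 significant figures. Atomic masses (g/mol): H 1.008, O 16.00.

Pure O2 available = 383.7 g × 0.953 = 365.67 g.
M(O2) = 2(16.00) = 32.00 g/mol.
M(H2O) = 2(1.008) + 16.00 = 18.016 g/mol.
n(O2) = 365.67 g / 32.00 g/mol = 11.427 mol.
From the equation the O2:H2O mole ratio is 7:6, so n(H2O) = 11.427 × 6/7 = 9.7946 mol.
Mass of H2O = 9.7946 mol × 18.016 g/mol = 176.46 g.
Actual mass collected = 176.46 g × 0.685 = 120.88 g.

120.9 g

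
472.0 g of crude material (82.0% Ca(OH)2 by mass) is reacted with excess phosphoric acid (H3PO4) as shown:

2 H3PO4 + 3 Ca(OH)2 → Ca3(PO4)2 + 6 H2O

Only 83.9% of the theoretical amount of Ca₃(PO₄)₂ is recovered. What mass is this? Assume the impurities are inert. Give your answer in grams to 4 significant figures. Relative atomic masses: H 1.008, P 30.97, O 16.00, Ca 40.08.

453.1 g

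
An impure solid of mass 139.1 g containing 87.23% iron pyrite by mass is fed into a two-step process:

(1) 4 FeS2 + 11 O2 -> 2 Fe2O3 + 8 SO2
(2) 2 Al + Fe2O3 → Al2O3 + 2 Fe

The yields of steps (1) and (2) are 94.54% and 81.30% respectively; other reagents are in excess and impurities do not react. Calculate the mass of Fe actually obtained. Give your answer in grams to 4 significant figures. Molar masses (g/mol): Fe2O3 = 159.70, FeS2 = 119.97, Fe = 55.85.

43.42 g

Pure FeS2 = 139.1 × 0.8723 = 121.34 g.
n(FeS2) = 121.34 / 119.97 = 1.0114 mol.
Step 1 (FeS2:Fe2O3 = 4:2): theoretical n(Fe2O3) = 0.50570 mol; at 94.54% yield, n(Fe2O3) = 0.47809 mol.
Step 2 (Fe2O3:Fe = 1:2): theoretical n(Fe) = 0.95617 mol, so theoretical mass = 0.95617 × 55.85 = 53.402 g.
At 81.30% yield, actual mass of Fe = 53.402 × 0.8130 = 43.416 g.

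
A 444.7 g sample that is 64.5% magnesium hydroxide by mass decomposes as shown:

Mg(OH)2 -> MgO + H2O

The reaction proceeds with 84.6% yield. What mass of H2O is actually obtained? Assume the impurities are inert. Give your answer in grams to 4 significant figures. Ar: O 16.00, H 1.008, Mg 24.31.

74.95 g

Pure Mg(OH)2 available = 444.7 g × 0.645 = 286.83 g.
M(Mg(OH)2) = 24.31 + 2(16.00) + 2(1.008) = 58.326 g/mol.
M(H2O) = 2(1.008) + 16.00 = 18.016 g/mol.
n(Mg(OH)2) = 286.83 g / 58.326 g/mol = 4.9177 mol.
From the equation the Mg(OH)2:H2O mole ratio is 1:1, so n(H2O) = 4.9177 × 1/1 = 4.9177 mol.
Mass of H2O = 4.9177 mol × 18.016 g/mol = 88.598 g.
Actual mass collected = 88.598 g × 0.846 = 74.954 g.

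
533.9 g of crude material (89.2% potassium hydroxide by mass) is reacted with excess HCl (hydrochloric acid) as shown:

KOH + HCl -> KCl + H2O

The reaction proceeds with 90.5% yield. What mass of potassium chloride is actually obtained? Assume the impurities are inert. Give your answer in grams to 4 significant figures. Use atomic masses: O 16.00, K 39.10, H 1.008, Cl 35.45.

572.7 g

Pure KOH available = 533.9 g × 0.892 = 476.24 g.
M(KOH) = 39.10 + 16.00 + 1.008 = 56.108 g/mol.
M(KCl) = 39.10 + 35.45 = 74.55 g/mol.
n(KOH) = 476.24 g / 56.108 g/mol = 8.4879 mol.
From the equation the KOH:KCl mole ratio is 1:1, so n(KCl) = 8.4879 × 1/1 = 8.4879 mol.
Mass of KCl = 8.4879 mol × 74.55 g/mol = 632.77 g.
Actual mass collected = 632.77 g × 0.905 = 572.66 g.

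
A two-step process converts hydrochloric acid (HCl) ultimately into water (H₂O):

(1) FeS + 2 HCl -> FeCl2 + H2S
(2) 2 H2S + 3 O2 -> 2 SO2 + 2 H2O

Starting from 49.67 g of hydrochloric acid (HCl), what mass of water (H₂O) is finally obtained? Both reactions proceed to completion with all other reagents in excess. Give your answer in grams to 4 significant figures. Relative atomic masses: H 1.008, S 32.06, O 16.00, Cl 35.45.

M(HCl) = 1.008 + 35.45 = 36.458 g/mol.
M(H2O) = 2(1.008) + 16.00 = 18.016 g/mol.
n(HCl) = 49.670 / 36.458 = 1.3624 mol.
Step 1 gives a 2:1 ratio of HCl to H2S, so n(H2S) = 0.68119 mol.
In step 2 the H2S:H2O ratio is 2:2, so n(H2O) = 0.68119 mol.
Mass of H2O = 0.68119 × 18.016 = 12.272 g.

12.27 g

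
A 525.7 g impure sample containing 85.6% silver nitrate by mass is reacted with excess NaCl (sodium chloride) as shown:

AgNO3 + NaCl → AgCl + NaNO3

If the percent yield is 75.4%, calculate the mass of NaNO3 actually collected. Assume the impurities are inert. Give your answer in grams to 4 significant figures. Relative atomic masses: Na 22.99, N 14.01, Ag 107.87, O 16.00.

169.8 g

Pure AgNO3 available = 525.7 g × 0.856 = 450.00 g.
M(AgNO3) = 107.87 + 14.01 + 3(16.00) = 169.88 g/mol.
M(NaNO3) = 22.99 + 14.01 + 3(16.00) = 85.00 g/mol.
n(AgNO3) = 450.00 g / 169.88 g/mol = 2.6489 mol.
From the equation the AgNO3:NaNO3 mole ratio is 1:1, so n(NaNO3) = 2.6489 × 1/1 = 2.6489 mol.
Mass of NaNO3 = 2.6489 mol × 85.00 g/mol = 225.16 g.
Actual mass collected = 225.16 g × 0.754 = 169.77 g.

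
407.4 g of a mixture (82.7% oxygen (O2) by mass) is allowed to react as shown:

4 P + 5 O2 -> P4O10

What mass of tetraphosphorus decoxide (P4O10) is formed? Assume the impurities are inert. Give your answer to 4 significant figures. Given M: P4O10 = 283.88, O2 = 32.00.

597.8 g

Mass of pure O2 = 407.4 g × 0.827 = 336.92 g.
n(O2) = 336.92 g / 32.00 g/mol = 10.529 mol.
From the equation the O2:P4O10 mole ratio is 5:1, so n(P4O10) = 10.529 × 1/5 = 2.1057 mol.
Mass of P4O10 = 2.1057 mol × 283.88 g/mol = 597.78 g.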